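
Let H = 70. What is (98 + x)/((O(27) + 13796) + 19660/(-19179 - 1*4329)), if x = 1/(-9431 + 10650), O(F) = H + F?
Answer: 702084051/99524335874 ≈ 0.0070544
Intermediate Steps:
O(F) = 70 + F
x = 1/1219 ≈ 0.00082034
(98 + x)/((O(27) + 13796) + 19660/(-19179 - 1*4329)) = (98 + 1/1219)/(((70 + 27) + 13796) + 19660/(-19179 - 1*4329)) = 119463/(1219*((97 + 13796) + 19660/(-19179 - 4329))) = 119463/(1219*(13893 + 19660/(-23508))) = 119463/(1219*(13893 + 19660*(-1/23508))) = 119463/(1219*(13893 - 4915/5877)) = 119463/(1219*(81644246/5877)) = (119463/1219)*(5877/81644246) = 702084051/99524335874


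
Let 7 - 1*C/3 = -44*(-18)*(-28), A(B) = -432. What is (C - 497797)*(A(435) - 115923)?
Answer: 50177861040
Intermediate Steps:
C = 66549 (C = 21 - 3*(-44*(-18))*(-28) = 21 - 2376*(-28) = 21 - 3*(-22176) = 21 + 66528 = 66549)
(C - 497797)*(A(435) - 115923) = (66549 - 497797)*(-432 - 115923) = -431248*(-116355) = 50177861040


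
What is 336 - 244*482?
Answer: -117272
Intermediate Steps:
336 - 244*482 = 336 - 117608 = -117272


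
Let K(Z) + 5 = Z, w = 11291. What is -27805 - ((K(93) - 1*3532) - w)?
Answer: -13070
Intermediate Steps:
K(Z) = -5 + Z
-27805 - ((K(93) - 1*3532) - w) = -27805 - (((-5 + 93) - 1*3532) - 1*11291) = -27805 - ((88 - 3532) - 11291) = -27805 - (-3444 - 11291) = -27805 - 1*(-14735) = -27805 + 14735 = -13070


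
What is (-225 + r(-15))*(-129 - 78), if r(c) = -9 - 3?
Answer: 49059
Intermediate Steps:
r(c) = -12
(-225 + r(-15))*(-129 - 78) = (-225 - 12)*(-129 - 78) = -237*(-207) = 49059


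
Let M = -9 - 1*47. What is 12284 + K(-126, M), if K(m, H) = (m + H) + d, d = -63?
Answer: 12039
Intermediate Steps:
M = -56 (M = -9 - 47 = -56)
K(m, H) = -63 + H + m (K(m, H) = (m + H) - 63 = (H + m) - 63 = -63 + H + m)
12284 + K(-126, M) = 12284 + (-63 - 56 - 126) = 12284 - 245 = 12039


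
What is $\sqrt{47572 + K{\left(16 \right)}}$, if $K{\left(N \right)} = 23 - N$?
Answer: $7 \sqrt{971} \approx 218.13$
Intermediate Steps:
$\sqrt{47572 + K{\left(16 \right)}} = \sqrt{47572 + \left(23 - 16\right)} = \sqrt{47572 + 7} = \sqrt{47579} = 7 \sqrt{971}$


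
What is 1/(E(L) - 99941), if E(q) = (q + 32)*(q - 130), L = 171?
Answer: -1/91618 ≈ -1.0915e-5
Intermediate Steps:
E(q) = (-130 + q)*(32 + q) (E(q) = (32 + q)*(-130 + q) = (-130 + q)*(32 + q))
1/(E(L) - 99941) = 1/((-4160 + 171**2 - 98*171) - 99941) = 1/((-4160 + 29241 - 16758) - 99941) = 1/(8323 - 99941) = 1/(-91618) = -1/91618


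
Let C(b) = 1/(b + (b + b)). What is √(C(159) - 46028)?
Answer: I*√1163633815/159 ≈ 214.54*I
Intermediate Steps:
C(b) = 1/(3*b) (C(b) = 1/(b + 2*b) = 1/(3*b))
√(C(159) - 46028) = √((⅓)/159 - 46028) = √((⅓)*(1/159) - 46028) = √(1/477 - 46028) = √(-21955355/477) = I*√1163633815/159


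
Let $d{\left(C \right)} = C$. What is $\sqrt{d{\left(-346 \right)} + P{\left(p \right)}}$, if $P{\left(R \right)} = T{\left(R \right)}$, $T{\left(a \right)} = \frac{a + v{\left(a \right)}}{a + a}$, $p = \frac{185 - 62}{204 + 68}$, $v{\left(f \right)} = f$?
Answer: $i \sqrt{345} \approx 18.574 i$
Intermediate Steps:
$p = \frac{123}{272} \approx 0.45221$
$T{\left(a \right)} = 1$ ($T{\left(a \right)} = \frac{a + a}{a + a} = \frac{2 a}{2 a} = 2 a \frac{1}{2 a} = 1$)
$P{\left(R \right)} = 1$
$\sqrt{d{\left(-346 \right)} + P{\left(p \right)}} = \sqrt{-346 + 1} = \sqrt{-345} = i \sqrt{345}$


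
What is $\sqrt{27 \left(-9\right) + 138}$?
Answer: $i \sqrt{105} \approx 10.247 i$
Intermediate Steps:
$\sqrt{27 \left(-9\right) + 138} = \sqrt{-243 + 138} = \sqrt{-105} = i \sqrt{105}$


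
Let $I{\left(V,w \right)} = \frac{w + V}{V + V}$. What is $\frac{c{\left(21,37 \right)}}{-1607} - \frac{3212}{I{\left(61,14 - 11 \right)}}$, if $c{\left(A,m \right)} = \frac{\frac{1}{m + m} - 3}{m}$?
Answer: $- \frac{107761766405}{17599864} \approx -6122.9$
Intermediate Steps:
$c{\left(A,m \right)} = \frac{-3 + \frac{1}{2 m}}{m}$ ($c{\left(A,m \right)} = \frac{\frac{1}{2 m} - 3}{m} = \frac{-3 + \frac{1}{2 m}}{m}$)
$I{\left(V,w \right)} = \frac{V + w}{2 V}$
$\frac{c{\left(21,37 \right)}}{-1607} - \frac{3212}{I{\left(61,14 - 11 \right)}} = \frac{\frac{1}{2} \cdot \frac{1}{1369} \left(1 - 222\right)}{-1607} - \frac{3212}{\frac{1}{2} \cdot \frac{1}{61} \left(61 + \left(14 - 11\right)\right)} = \frac{1}{2} \cdot \frac{1}{1369} \left(1 - 222\right) \left(- \frac{1}{1607}\right) - \frac{3212}{\frac{1}{2} \cdot \frac{1}{61} \left(61 + \left(14 - 11\right)\right)} = \frac{1}{2} \cdot \frac{1}{1369} \left(-221\right) \left(- \frac{1}{1607}\right) - \frac{3212}{\frac{1}{2} \cdot \frac{1}{61} \left(61 + 3\right)} = \left(- \frac{221}{2738}\right) \left(- \frac{1}{1607}\right) - \frac{3212}{\frac{1}{2} \cdot \frac{1}{61} \cdot 64} = \frac{221}{4399966} - \frac{3212}{\frac{32}{61}} = \frac{221}{4399966} - \frac{48983}{8} = - \frac{107761766405}{17599864}$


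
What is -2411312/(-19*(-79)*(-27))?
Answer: 2411312/40527 ≈ 59.499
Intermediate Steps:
-2411312/(-19*(-79)*(-27)) = -2411312/(1501*(-27)) = -2411312/(-40527) = -2411312*(-1/40527) = 2411312/40527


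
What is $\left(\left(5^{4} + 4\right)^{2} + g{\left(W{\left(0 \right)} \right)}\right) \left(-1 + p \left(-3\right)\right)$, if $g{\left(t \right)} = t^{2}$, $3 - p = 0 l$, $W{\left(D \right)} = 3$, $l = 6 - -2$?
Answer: $-3956500$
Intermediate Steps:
$l = 8$ ($l = 6 + 2 = 8$)
$p = 3$ ($p = 3 - 0 \cdot 8 = 3 - 0 = 3 + 0 = 3$)
$\left(\left(5^{4} + 4\right)^{2} + g{\left(W{\left(0 \right)} \right)}\right) \left(-1 + p \left(-3\right)\right) = \left(\left(5^{4} + 4\right)^{2} + 3^{2}\right) \left(-1 + 3 \left(-3\right)\right) = \left(\left(625 + 4\right)^{2} + 9\right) \left(-1 - 9\right) = \left(629^{2} + 9\right) \left(-10\right) = \left(395641 + 9\right) \left(-10\right) = 395650 \left(-10\right) = -3956500$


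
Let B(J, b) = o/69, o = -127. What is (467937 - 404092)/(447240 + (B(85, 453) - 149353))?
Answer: 4405305/20554076 ≈ 0.21433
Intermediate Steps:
B(J, b) = -127/69
(467937 - 404092)/(447240 + (B(85, 453) - 149353)) = (467937 - 404092)/(447240 + (-127/69 - 149353)) = 63845/(447240 - 10305484/69) = 63845/(20554076/69) = 63845*(69/20554076) = 4405305/20554076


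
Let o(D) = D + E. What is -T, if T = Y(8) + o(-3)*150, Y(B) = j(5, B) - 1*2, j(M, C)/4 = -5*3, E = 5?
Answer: -238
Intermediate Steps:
j(M, C) = -60 (j(M, C) = 4*(-5*3) = 4*(-15) = -60)
Y(B) = -62 (Y(B) = -60 - 1*2 = -60 - 2 = -62)
o(D) = 5 + D (o(D) = D + 5 = 5 + D)
T = 238 (T = -62 + (5 - 3)*150 = -62 + 2*150 = -62 + 300 = 238)
-T = -1*238 = -238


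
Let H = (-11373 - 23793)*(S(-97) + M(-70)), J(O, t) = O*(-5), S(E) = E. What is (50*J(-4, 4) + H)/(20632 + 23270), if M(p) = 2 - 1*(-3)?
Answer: 1618136/21951 ≈ 73.716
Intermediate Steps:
J(O, t) = -5*O
M(p) = 5 (M(p) = 2 + 3 = 5)
H = 3235272 (H = (-11373 - 23793)*(-97 + 5) = -35166*(-92) = 3235272)
(50*J(-4, 4) + H)/(20632 + 23270) = (50*(-5*(-4)) + 3235272)/(20632 + 23270) = (50*20 + 3235272)/43902 = (1000 + 3235272)*(1/43902) = 3236272*(1/43902) = 1618136/21951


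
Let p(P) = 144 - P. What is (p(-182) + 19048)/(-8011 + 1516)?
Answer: -6458/2165 ≈ -2.9829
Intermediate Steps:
(p(-182) + 19048)/(-8011 + 1516) = ((144 - 1*(-182)) + 19048)/(-8011 + 1516) = ((144 + 182) + 19048)/(-6495) = (326 + 19048)*(-1/6495) = 19374*(-1/6495) = -6458/2165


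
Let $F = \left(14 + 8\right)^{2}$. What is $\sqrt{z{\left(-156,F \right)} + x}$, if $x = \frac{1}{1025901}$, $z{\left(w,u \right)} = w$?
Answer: $\frac{i \sqrt{18242862823895}}{341967} \approx 12.49 i$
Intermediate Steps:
$F = 484$ ($F = 22^{2} = 484$)
$x = \frac{1}{1025901} \approx 9.7475 \cdot 10^{-7}$
$\sqrt{z{\left(-156,F \right)} + x} = \sqrt{-156 + \frac{1}{1025901}} = \sqrt{- \frac{160040555}{1025901}} = \frac{i \sqrt{18242862823895}}{341967}$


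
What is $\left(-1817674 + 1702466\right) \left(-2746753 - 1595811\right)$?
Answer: $500298113312$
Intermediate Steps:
$\left(-1817674 + 1702466\right) \left(-2746753 - 1595811\right) = - 115208 \left(-2746753 - 1595811\right) = \left(-115208\right) \left(-4342564\right) = 500298113312$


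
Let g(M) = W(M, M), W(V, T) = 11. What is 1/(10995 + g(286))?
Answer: 1/11006 ≈ 9.0859e-5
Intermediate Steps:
g(M) = 11
1/(10995 + g(286)) = 1/(10995 + 11) = 1/11006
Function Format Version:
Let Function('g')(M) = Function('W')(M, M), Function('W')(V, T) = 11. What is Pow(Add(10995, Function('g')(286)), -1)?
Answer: Rational(1, 11006) ≈ 9.0859e-5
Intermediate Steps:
Function('g')(M) = 11
Pow(Add(10995, Function('g')(286)), -1) = Pow(Add(10995, 11), -1) = Pow(11006, -1) = Rational(1, 11006)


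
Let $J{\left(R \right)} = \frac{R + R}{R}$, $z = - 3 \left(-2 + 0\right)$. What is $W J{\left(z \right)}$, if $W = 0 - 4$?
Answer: $-8$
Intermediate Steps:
$z = 6$ ($z = \left(-3\right) \left(-2\right) = 6$)
$J{\left(R \right)} = 2$ ($J{\left(R \right)} = \frac{2 R}{R} = 2$)
$W = -4$ ($W = 0 - 4 = -4$)
$W J{\left(z \right)} = \left(-4\right) 2 = -8$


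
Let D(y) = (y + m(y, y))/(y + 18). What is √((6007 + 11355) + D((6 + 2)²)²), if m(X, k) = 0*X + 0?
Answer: √29186546/41 ≈ 131.77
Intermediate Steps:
m(X, k) = 0 (m(X, k) = 0 + 0 = 0)
D(y) = y/(18 + y) (D(y) = (y + 0)/(y + 18) = y/(18 + y))
√((6007 + 11355) + D((6 + 2)²)²) = √((6007 + 11355) + ((6 + 2)²/(18 + (6 + 2)²))²) = √(17362 + (8²/(18 + 8²))²) = √(17362 + (64/(18 + 64))²) = √(17362 + (64/82)²) = √(17362 + (64*(1/82))²) = √(17362 + (32/41)²) = √(17362 + 1024/1681) = √(29186546/1681) = √29186546/41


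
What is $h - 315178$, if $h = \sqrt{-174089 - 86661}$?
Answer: $-315178 + 5 i \sqrt{10430} \approx -3.1518 \cdot 10^{5} + 510.64 i$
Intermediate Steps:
$h = 5 i \sqrt{10430}$ ($h = \sqrt{-260750} = 5 i \sqrt{10430} \approx 510.64 i$)
$h - 315178 = 5 i \sqrt{10430} - 315178 = -315178 + 5 i \sqrt{10430}$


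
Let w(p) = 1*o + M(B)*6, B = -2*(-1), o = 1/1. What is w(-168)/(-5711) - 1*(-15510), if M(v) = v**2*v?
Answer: 88577561/5711 ≈ 15510.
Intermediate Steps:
o = 1 (o = 1*1 = 1)
B = 2
M(v) = v**3
w(p) = 49 (w(p) = 1*1 + 2**3*6 = 1 + 8*6 = 1 + 48 = 49)
w(-168)/(-5711) - 1*(-15510) = 49/(-5711) - 1*(-15510) = 49*(-1/5711) + 15510 = -49/5711 + 15510 = 88577561/5711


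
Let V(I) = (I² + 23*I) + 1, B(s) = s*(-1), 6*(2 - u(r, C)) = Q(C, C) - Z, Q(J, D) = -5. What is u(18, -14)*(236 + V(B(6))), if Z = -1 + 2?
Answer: 405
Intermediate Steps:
Z = 1
u(r, C) = 3 (u(r, C) = 2 - (-5 - 1*1)/6 = 2 - (-5 - 1)/6 = 2 - ⅙*(-6) = 2 + 1 = 3)
B(s) = -s
V(I) = 1 + I² + 23*I
u(18, -14)*(236 + V(B(6))) = 3*(236 + (1 + (-1*6)² + 23*(-1*6))) = 3*(236 + (1 + (-6)² + 23*(-6))) = 3*(236 + (1 + 36 - 138)) = 3*(236 - 101) = 3*135 = 405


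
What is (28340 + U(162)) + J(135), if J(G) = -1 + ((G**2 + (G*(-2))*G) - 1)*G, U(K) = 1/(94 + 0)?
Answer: -228624073/94 ≈ -2.4322e+6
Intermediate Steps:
U(K) = 1/94
J(G) = -1 + G*(-1 - G**2) (J(G) = -1 + ((G**2 + (-2*G)*G) - 1)*G = -1 + ((G**2 - 2*G**2) - 1)*G = -1 + (-G**2 - 1)*G = -1 + (-1 - G**2)*G = -1 + G*(-1 - G**2))
(28340 + U(162)) + J(135) = (28340 + 1/94) + (-1 - 1*135 - 1*135**3) = 2663961/94 + (-1 - 135 - 1*2460375) = 2663961/94 + (-1 - 135 - 2460375) = 2663961/94 - 2460511 = -228624073/94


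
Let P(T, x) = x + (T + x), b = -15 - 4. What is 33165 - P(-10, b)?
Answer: 33213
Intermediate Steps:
b = -19
P(T, x) = T + 2*x
33165 - P(-10, b) = 33165 - (-10 + 2*(-19)) = 33165 - (-10 - 38) = 33165 - 1*(-48) = 33165 + 48 = 33213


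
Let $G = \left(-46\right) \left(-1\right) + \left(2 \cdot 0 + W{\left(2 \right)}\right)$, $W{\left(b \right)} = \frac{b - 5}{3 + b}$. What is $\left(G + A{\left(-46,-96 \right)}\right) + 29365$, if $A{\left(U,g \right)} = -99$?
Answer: $\frac{146557}{5} \approx 29311.0$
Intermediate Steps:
$W{\left(b \right)} = \frac{-5 + b}{3 + b}$
$G = \frac{227}{5}$ ($G = \left(-46\right) \left(-1\right) + \left(2 \cdot 0 + \frac{-5 + 2}{3 + 2}\right) = 46 + \left(0 + \frac{1}{5} \left(-3\right)\right) = 46 + \left(0 - \frac{3}{5}\right) = 46 - \frac{3}{5} = \frac{227}{5} \approx 45.4$)
$\left(G + A{\left(-46,-96 \right)}\right) + 29365 = \left(\frac{227}{5} - 99\right) + 29365 = - \frac{268}{5} + 29365 = \frac{146557}{5}$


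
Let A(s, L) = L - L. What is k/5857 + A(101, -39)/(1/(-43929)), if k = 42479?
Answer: 42479/5857 ≈ 7.2527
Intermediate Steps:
A(s, L) = 0
k/5857 + A(101, -39)/(1/(-43929)) = 42479/5857 + 0/(1/(-43929)) = 42479*(1/5857) + 0/(-1/43929) = 42479/5857 + 0*(-43929) = 42479/5857 + 0 = 42479/5857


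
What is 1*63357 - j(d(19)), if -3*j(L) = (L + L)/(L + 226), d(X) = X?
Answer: 46567433/735 ≈ 63357.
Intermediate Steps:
j(L) = -2*L/(3*(226 + L)) (j(L) = -(L + L)/(3*(L + 226)) = -2*L/(3*(226 + L)))
1*63357 - j(d(19)) = 1*63357 - (-2)*19/(678 + 3*19) = 63357 - (-2)*19/(678 + 57) = 63357 - (-2)*19/735 = 63357 - 1*(-38/735) = 63357 + 38/735 = 46567433/735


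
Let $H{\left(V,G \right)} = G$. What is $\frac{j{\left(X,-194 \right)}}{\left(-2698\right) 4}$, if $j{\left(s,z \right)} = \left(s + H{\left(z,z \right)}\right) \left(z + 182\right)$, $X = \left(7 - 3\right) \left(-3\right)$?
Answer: $- \frac{309}{1349} \approx -0.22906$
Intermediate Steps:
$X = -12$ ($X = 4 \left(-3\right) = -12$)
$j{\left(s,z \right)} = \left(182 + z\right) \left(s + z\right)$ ($j{\left(s,z \right)} = \left(s + z\right) \left(z + 182\right) = \left(s + z\right) \left(182 + z\right) = \left(182 + z\right) \left(s + z\right)$)
$\frac{j{\left(X,-194 \right)}}{\left(-2698\right) 4} = \frac{\left(-194\right)^{2} + 182 \left(-12\right) + 182 \left(-194\right) - -2328}{\left(-2698\right) 4} = \frac{37636 - 2184 - 35308 + 2328}{-10792} = 2472 \left(- \frac{1}{10792}\right) = - \frac{309}{1349}$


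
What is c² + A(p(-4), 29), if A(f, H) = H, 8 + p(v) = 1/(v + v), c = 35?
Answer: 1254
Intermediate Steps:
p(v) = -8 + 1/(2*v) (p(v) = -8 + 1/(v + v) = -8 + 1/(2*v))
c² + A(p(-4), 29) = 35² + 29 = 1225 + 29 = 1254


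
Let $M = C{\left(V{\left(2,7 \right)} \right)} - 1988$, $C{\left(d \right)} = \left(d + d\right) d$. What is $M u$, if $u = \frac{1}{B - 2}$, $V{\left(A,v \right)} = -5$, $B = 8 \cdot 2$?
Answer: $- \frac{969}{7} \approx -138.43$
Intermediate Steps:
$B = 16$
$C{\left(d \right)} = 2 d^{2}$ ($C{\left(d \right)} = 2 d d = 2 d^{2}$)
$M = -1938$ ($M = 2 \left(-5\right)^{2} - 1988 = 2 \cdot 25 - 1988 = 50 - 1988 = -1938$)
$u = \frac{1}{14}$ ($u = \frac{1}{16 - 2} = \frac{1}{14} \approx 0.071429$)
$M u = \left(-1938\right) \frac{1}{14} = - \frac{969}{7}$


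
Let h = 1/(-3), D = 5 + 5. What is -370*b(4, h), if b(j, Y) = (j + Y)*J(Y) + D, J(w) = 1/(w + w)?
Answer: -1665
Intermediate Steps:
D = 10
J(w) = 1/(2*w)
h = -⅓ ≈ -0.33333
b(j, Y) = 10 + (Y + j)/(2*Y) (b(j, Y) = (j + Y)*(1/(2*Y)) + 10 = (Y + j)*(1/(2*Y)) + 10 = (Y + j)/(2*Y) + 10 = 10 + (Y + j)/(2*Y))
-370*b(4, h) = -185*(4 + 21*(-⅓))/(-⅓) = -185*(-3)*(4 - 7) = -185*(-3)*(-3) = -370*9/2 = -1665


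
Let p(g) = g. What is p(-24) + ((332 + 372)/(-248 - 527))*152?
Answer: -125608/775 ≈ -162.07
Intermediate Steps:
p(-24) + ((332 + 372)/(-248 - 527))*152 = -24 + ((332 + 372)/(-248 - 527))*152 = -24 + (704/(-775))*152 = -24 + (704*(-1/775))*152 = -24 - 704/775*152 = -24 - 107008/775 = -125608/775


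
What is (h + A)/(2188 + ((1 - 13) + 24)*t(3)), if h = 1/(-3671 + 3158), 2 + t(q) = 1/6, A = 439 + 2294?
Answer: 701014/555579 ≈ 1.2618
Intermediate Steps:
A = 2733
t(q) = -11/6 (t(q) = -2 + 1/6 = -11/6)
h = -1/513 (h = 1/(-513) = -1/513 ≈ -0.0019493)
(h + A)/(2188 + ((1 - 13) + 24)*t(3)) = (-1/513 + 2733)/(2188 + ((1 - 13) + 24)*(-11/6)) = 1402028/(513*(2188 + (-12 + 24)*(-11/6))) = 1402028/(513*(2188 + 12*(-11/6))) = 1402028/(513*(2188 - 22)) = (1402028/513)/2166 = (1402028/513)*(1/2166) = 701014/555579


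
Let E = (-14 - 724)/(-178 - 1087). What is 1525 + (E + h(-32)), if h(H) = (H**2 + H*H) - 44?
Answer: 4464923/1265 ≈ 3529.6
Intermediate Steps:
h(H) = -44 + 2*H**2 (h(H) = (H**2 + H**2) - 44 = 2*H**2 - 44 = -44 + 2*H**2)
E = 738/1265 (E = -738/(-1265) = -738*(-1/1265) = 738/1265 ≈ 0.58340)
1525 + (E + h(-32)) = 1525 + (738/1265 + (-44 + 2*(-32)**2)) = 1525 + (738/1265 + (-44 + 2*1024)) = 1525 + (738/1265 + (-44 + 2048)) = 1525 + (738/1265 + 2004) = 1525 + 2535798/1265 = 4464923/1265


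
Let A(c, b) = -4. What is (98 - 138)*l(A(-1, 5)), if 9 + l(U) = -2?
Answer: 440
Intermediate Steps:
l(U) = -11 (l(U) = -9 - 2 = -11)
(98 - 138)*l(A(-1, 5)) = (98 - 138)*(-11) = -40*(-11) = 440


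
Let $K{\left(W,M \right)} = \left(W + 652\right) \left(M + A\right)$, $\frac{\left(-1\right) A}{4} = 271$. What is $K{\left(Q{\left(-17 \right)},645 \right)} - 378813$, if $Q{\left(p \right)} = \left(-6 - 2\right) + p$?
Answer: $-654066$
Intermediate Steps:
$A = -1084$ ($A = \left(-4\right) 271 = -1084$)
$Q{\left(p \right)} = -8 + p$
$K{\left(W,M \right)} = \left(-1084 + M\right) \left(652 + W\right)$ ($K{\left(W,M \right)} = \left(W + 652\right) \left(M - 1084\right) = \left(652 + W\right) \left(-1084 + M\right) = \left(-1084 + M\right) \left(652 + W\right)$)
$K{\left(Q{\left(-17 \right)},645 \right)} - 378813 = \left(-706768 - 1084 \left(-8 - 17\right) + 652 \cdot 645 + 645 \left(-8 - 17\right)\right) - 378813 = \left(-706768 - -27100 + 420540 + 645 \left(-25\right)\right) - 378813 = \left(-706768 + 27100 + 420540 - 16125\right) - 378813 = -275253 - 378813 = -654066$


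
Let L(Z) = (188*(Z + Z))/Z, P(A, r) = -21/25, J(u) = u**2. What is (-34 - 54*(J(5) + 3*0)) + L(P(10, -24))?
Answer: -1008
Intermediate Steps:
P(A, r) = -21/25 (P(A, r) = -21*1/25 = -21/25)
L(Z) = 376 (L(Z) = (188*(2*Z))/Z = (376*Z)/Z = 376)
(-34 - 54*(J(5) + 3*0)) + L(P(10, -24)) = (-34 - 54*(5**2 + 3*0)) + 376 = (-34 - 54*(25 + 0)) + 376 = (-34 - 54*25) + 376 = (-34 - 1350) + 376 = -1384 + 376 = -1008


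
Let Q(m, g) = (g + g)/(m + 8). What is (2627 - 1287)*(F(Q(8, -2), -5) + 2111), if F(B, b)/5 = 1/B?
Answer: 2801940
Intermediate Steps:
Q(m, g) = 2*g/(8 + m) (Q(m, g) = (2*g)/(8 + m) = 2*g/(8 + m))
F(B, b) = 5/B
(2627 - 1287)*(F(Q(8, -2), -5) + 2111) = (2627 - 1287)*(5/((2*(-2)/(8 + 8))) + 2111) = 1340*(5/((2*(-2)/16)) + 2111) = 1340*(5/((2*(-2)*(1/16))) + 2111) = 1340*(5/(-¼) + 2111) = 1340*(5*(-4) + 2111) = 1340*(-20 + 2111) = 1340*2091 = 2801940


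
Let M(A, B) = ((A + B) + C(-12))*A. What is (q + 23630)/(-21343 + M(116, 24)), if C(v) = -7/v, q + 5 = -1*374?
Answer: -69753/15106 ≈ -4.6176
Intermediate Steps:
q = -379 (q = -5 - 1*374 = -5 - 374 = -379)
M(A, B) = A*(7/12 + A + B) (M(A, B) = ((A + B) - 7/(-12))*A = ((A + B) - 7*(-1/12))*A = ((A + B) + 7/12)*A = (7/12 + A + B)*A = A*(7/12 + A + B))
(q + 23630)/(-21343 + M(116, 24)) = (-379 + 23630)/(-21343 + (1/12)*116*(7 + 12*116 + 12*24)) = 23251/(-21343 + (1/12)*116*(7 + 1392 + 288)) = 23251/(-21343 + (1/12)*116*1687) = 23251/(-21343 + 48923/3) = 23251/(-15106/3) = 23251*(-3/15106) = -69753/15106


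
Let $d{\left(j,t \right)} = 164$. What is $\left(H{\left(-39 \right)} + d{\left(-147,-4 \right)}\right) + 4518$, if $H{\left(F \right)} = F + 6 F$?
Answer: $4409$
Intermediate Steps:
$H{\left(F \right)} = 7 F$
$\left(H{\left(-39 \right)} + d{\left(-147,-4 \right)}\right) + 4518 = \left(7 \left(-39\right) + 164\right) + 4518 = \left(-273 + 164\right) + 4518 = -109 + 4518 = 4409$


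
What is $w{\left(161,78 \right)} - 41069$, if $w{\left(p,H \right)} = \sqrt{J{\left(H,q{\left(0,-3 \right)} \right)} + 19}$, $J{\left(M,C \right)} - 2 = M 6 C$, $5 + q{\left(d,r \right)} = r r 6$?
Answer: $-41069 + \sqrt{22953} \approx -40918.0$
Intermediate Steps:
$q{\left(d,r \right)} = -5 + 6 r^{2}$ ($q{\left(d,r \right)} = -5 + r r 6 = -5 + r^{2} \cdot 6 = -5 + 6 r^{2}$)
$J{\left(M,C \right)} = 2 + 6 C M$ ($J{\left(M,C \right)} = 2 + M 6 C = 2 + 6 M C = 2 + 6 C M$)
$w{\left(p,H \right)} = \sqrt{21 + 294 H}$ ($w{\left(p,H \right)} = \sqrt{\left(2 + 6 \left(-5 + 6 \left(-3\right)^{2}\right) H\right) + 19} = \sqrt{\left(2 + 6 \left(-5 + 6 \cdot 9\right) H\right) + 19} = \sqrt{\left(2 + 6 \left(-5 + 54\right) H\right) + 19} = \sqrt{\left(2 + 6 \cdot 49 H\right) + 19} = \sqrt{\left(2 + 294 H\right) + 19} = \sqrt{21 + 294 H}$)
$w{\left(161,78 \right)} - 41069 = \sqrt{21 + 294 \cdot 78} - 41069 = \sqrt{21 + 22932} - 41069 = \sqrt{22953} - 41069 = -41069 + \sqrt{22953}$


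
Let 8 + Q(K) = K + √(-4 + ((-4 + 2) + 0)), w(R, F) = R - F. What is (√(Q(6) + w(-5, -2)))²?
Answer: -5 + I*√6 ≈ -5.0 + 2.4495*I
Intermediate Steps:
Q(K) = -8 + K + I*√6 (Q(K) = -8 + (K + √(-4 + ((-4 + 2) + 0))) = -8 + (K + √(-4 + (-2 + 0))) = -8 + (K + √(-4 - 2)) = -8 + (K + √(-6)) = -8 + (K + I*√6) = -8 + K + I*√6)
(√(Q(6) + w(-5, -2)))² = (√((-8 + 6 + I*√6) + (-5 - 1*(-2))))² = (√((-2 + I*√6) + (-5 + 2)))² = (√((-2 + I*√6) - 3))² = (√(-5 + I*√6))² = -5 + I*√6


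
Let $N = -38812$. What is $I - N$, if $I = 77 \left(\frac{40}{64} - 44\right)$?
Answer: $\frac{283777}{8} \approx 35472.0$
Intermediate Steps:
$I = - \frac{26719}{8}$ ($I = 77 \left(40 \cdot \frac{1}{64} - 44\right) = 77 \left(\frac{5}{8} - 44\right) = 77 \left(- \frac{347}{8}\right) = - \frac{26719}{8} \approx -3339.9$)
$I - N = - \frac{26719}{8} - -38812 = - \frac{26719}{8} + 38812 = \frac{283777}{8}$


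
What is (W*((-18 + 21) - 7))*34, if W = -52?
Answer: 7072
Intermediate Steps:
(W*((-18 + 21) - 7))*34 = -52*((-18 + 21) - 7)*34 = -52*(3 - 7)*34 = -52*(-4)*34 = 208*34 = 7072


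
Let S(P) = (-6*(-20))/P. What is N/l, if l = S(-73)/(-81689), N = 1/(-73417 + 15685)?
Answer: -5963297/6927840 ≈ -0.86077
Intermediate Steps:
N = -1/57732 (N = 1/(-57732) = -1/57732 ≈ -1.7321e-5)
S(P) = 120/P
l = 120/5963297 (l = (120/(-73))/(-81689) = (120*(-1/73))*(-1/81689) = -120/73*(-1/81689) = 120/5963297 ≈ 2.0123e-5)
N/l = -1/(57732*120/5963297) = -1/57732*5963297/120 = -5963297/6927840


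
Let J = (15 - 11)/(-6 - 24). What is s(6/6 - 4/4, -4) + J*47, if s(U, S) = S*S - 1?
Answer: 131/15 ≈ 8.7333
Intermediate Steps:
s(U, S) = -1 + S**2 (s(U, S) = S**2 - 1 = -1 + S**2)
J = -2/15 (J = 4/(-30) = 4*(-1/30) = -2/15 ≈ -0.13333)
s(6/6 - 4/4, -4) + J*47 = (-1 + (-4)**2) - 2/15*47 = (-1 + 16) - 94/15 = 15 - 94/15 = 131/15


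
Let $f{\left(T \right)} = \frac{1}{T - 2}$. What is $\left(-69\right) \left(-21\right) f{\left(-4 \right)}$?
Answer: $- \frac{483}{2} \approx -241.5$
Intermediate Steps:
$f{\left(T \right)} = \frac{1}{-2 + T}$
$\left(-69\right) \left(-21\right) f{\left(-4 \right)} = \frac{\left(-69\right) \left(-21\right)}{-2 - 4} = \frac{1449}{-6} = 1449 \left(- \frac{1}{6}\right) = - \frac{483}{2}$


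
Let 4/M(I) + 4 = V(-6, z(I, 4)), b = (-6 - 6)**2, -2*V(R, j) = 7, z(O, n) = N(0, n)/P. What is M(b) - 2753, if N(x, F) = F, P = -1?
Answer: -41303/15 ≈ -2753.5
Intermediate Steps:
z(O, n) = -n (z(O, n) = n/(-1) = n*(-1) = -n)
V(R, j) = -7/2 (V(R, j) = -1/2*7 = -7/2)
b = 144 (b = (-12)**2 = 144)
M(I) = -8/15 (M(I) = 4/(-4 - 7/2) = 4/(-15/2) = 4*(-2/15) = -8/15)
M(b) - 2753 = -8/15 - 2753 = -41303/15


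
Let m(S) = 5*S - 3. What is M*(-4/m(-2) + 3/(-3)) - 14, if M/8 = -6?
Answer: 250/13 ≈ 19.231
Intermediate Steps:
m(S) = -3 + 5*S
M = -48 (M = 8*(-6) = -48)
M*(-4/m(-2) + 3/(-3)) - 14 = -48*(-4/(-3 + 5*(-2)) + 3/(-3)) - 14 = -48*(-4/(-3 - 10) + 3*(-1/3)) - 14 = -48*(-4/(-13) - 1) - 14 = -48*(-4*(-1/13) - 1) - 14 = -48*(4/13 - 1) - 14 = -48*(-9/13) - 14 = 432/13 - 14 = 250/13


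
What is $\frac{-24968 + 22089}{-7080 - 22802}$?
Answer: $\frac{2879}{29882} \approx 0.096346$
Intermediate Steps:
$\frac{-24968 + 22089}{-7080 - 22802} = - \frac{2879}{-29882} = \left(-2879\right) \left(- \frac{1}{29882}\right) = \frac{2879}{29882}$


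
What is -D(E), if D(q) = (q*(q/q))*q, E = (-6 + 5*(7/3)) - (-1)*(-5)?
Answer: -4/9 ≈ -0.44444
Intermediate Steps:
E = ⅔ (E = (-6 + 5*(7*(⅓))) - 1*5 = (-6 + 5*(7/3)) - 5 = (-6 + 35/3) - 5 = 17/3 - 5 = ⅔ ≈ 0.66667)
D(q) = q² (D(q) = (q*1)*q = q*q = q²)
-D(E) = -(⅔)² = -1*4/9 = -4/9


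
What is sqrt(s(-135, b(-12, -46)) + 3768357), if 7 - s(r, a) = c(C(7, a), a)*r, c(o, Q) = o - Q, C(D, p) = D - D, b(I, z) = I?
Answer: 8*sqrt(58906) ≈ 1941.6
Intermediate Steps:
C(D, p) = 0
s(r, a) = 7 + a*r (s(r, a) = 7 - (0 - a)*r = 7 - (-a)*r = 7 - (-1)*a*r = 7 + a*r)
sqrt(s(-135, b(-12, -46)) + 3768357) = sqrt((7 - 12*(-135)) + 3768357) = sqrt((7 + 1620) + 3768357) = sqrt(1627 + 3768357) = sqrt(3769984) = 8*sqrt(58906)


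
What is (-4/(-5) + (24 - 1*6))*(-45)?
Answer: -846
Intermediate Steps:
(-4/(-5) + (24 - 1*6))*(-45) = (-4*(-1)/5 + (24 - 6))*(-45) = (-4*(-⅕) + 18)*(-45) = (⅘ + 18)*(-45) = (94/5)*(-45) = -846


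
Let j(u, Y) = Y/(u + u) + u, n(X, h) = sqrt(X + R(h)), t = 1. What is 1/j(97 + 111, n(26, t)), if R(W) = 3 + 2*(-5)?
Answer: 35995648/7487094765 - 416*sqrt(19)/7487094765 ≈ 0.0048074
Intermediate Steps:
R(W) = -7 (R(W) = 3 - 10 = -7)
n(X, h) = sqrt(-7 + X) (n(X, h) = sqrt(X - 7) = sqrt(-7 + X))
j(u, Y) = u + Y/(2*u) (j(u, Y) = Y/((2*u)) + u = (1/(2*u))*Y + u = Y/(2*u) + u = u + Y/(2*u))
1/j(97 + 111, n(26, t)) = 1/((97 + 111) + sqrt(-7 + 26)/(2*(97 + 111))) = 1/(208 + (1/2)*sqrt(19)/208) = 1/(208 + (1/2)*sqrt(19)*(1/208)) = 1/(208 + sqrt(19)/416)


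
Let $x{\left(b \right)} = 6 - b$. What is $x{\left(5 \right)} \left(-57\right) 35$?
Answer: $-1995$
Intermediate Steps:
$x{\left(5 \right)} \left(-57\right) 35 = \left(6 - 5\right) \left(-57\right) 35 = 1 \left(-57\right) 35 = \left(-57\right) 35 = -1995$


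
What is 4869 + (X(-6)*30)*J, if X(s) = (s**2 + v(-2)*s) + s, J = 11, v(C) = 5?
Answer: 4869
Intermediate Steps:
X(s) = s**2 + 6*s (X(s) = (s**2 + 5*s) + s = s**2 + 6*s)
4869 + (X(-6)*30)*J = 4869 + (-6*(6 - 6)*30)*11 = 4869 + (-6*0*30)*11 = 4869 + (0*30)*11 = 4869 + 0*11 = 4869 + 0 = 4869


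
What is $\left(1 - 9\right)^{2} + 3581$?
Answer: $3645$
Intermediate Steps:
$\left(1 - 9\right)^{2} + 3581 = \left(-8\right)^{2} + 3581 = 64 + 3581 = 3645$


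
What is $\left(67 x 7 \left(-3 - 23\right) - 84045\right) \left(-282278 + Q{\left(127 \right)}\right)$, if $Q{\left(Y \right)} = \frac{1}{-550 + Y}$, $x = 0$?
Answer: $\frac{3345091713925}{141} \approx 2.3724 \cdot 10^{10}$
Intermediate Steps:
$\left(67 x 7 \left(-3 - 23\right) - 84045\right) \left(-282278 + Q{\left(127 \right)}\right) = \left(67 \cdot 0 \cdot 7 \left(-3 - 23\right) - 84045\right) \left(-282278 + \frac{1}{-550 + 127}\right) = \left(67 \cdot 0 \left(-26\right) - 84045\right) \left(-282278 + \frac{1}{-423}\right) = \left(0 \left(-26\right) - 84045\right) \left(-282278 - \frac{1}{423}\right) = \left(0 - 84045\right) \left(- \frac{119403595}{423}\right) = \left(-84045\right) \left(- \frac{119403595}{423}\right) = \frac{3345091713925}{141}$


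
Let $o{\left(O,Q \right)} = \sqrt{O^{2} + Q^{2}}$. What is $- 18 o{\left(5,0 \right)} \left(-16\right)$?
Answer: $1440$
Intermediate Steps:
$- 18 o{\left(5,0 \right)} \left(-16\right) = - 18 \sqrt{5^{2} + 0^{2}} \left(-16\right) = - 18 \sqrt{25 + 0} \left(-16\right) = - 18 \sqrt{25} \left(-16\right) = \left(-18\right) 5 \left(-16\right) = \left(-90\right) \left(-16\right) = 1440$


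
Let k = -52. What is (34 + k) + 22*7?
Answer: 136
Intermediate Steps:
(34 + k) + 22*7 = (34 - 52) + 22*7 = -18 + 154 = 136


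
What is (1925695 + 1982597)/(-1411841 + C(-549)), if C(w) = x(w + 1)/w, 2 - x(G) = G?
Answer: -2145652308/775101259 ≈ -2.7682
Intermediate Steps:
x(G) = 2 - G
C(w) = (1 - w)/w (C(w) = (2 - (w + 1))/w = (2 - (1 + w))/w = (2 + (-1 - w))/w = (1 - w)/w)
(1925695 + 1982597)/(-1411841 + C(-549)) = (1925695 + 1982597)/(-1411841 + (1 - 1*(-549))/(-549)) = 3908292/(-1411841 - (1 + 549)/549) = 3908292/(-1411841 - 1/549*550) = 3908292/(-1411841 - 550/549) = 3908292/(-775101259/549) = 3908292*(-549/775101259) = -2145652308/775101259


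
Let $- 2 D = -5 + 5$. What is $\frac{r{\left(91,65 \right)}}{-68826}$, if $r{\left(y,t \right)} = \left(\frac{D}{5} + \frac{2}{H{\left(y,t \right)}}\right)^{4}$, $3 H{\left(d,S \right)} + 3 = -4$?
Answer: $- \frac{216}{27541871} \approx -7.8426 \cdot 10^{-6}$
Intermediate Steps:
$D = 0$ ($D = - \frac{-5 + 5}{2} = \left(- \frac{1}{2}\right) 0 = 0$)
$H{\left(d,S \right)} = - \frac{7}{3}$ ($H{\left(d,S \right)} = -1 + \frac{1}{3} \left(-4\right) = -1 - \frac{4}{3} = - \frac{7}{3}$)
$r{\left(y,t \right)} = \frac{1296}{2401}$ ($r{\left(y,t \right)} = \left(\frac{0}{5} + \frac{2}{- \frac{7}{3}}\right)^{4} = \left(0 \cdot \frac{1}{5} + 2 \left(- \frac{3}{7}\right)\right)^{4} = \left(0 - \frac{6}{7}\right)^{4} = \left(- \frac{6}{7}\right)^{4} = \frac{1296}{2401}$)
$\frac{r{\left(91,65 \right)}}{-68826} = \frac{1296}{2401 \left(-68826\right)} = \frac{1296}{2401} \left(- \frac{1}{68826}\right) = - \frac{216}{27541871}$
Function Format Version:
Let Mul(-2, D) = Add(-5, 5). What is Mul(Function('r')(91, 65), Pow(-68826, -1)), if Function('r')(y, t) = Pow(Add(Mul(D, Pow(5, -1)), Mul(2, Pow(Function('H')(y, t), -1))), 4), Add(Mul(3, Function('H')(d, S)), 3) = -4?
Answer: Rational(-216, 27541871) ≈ -7.8426e-6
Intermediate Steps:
D = 0 (D = Mul(Rational(-1, 2), Add(-5, 5)) = Mul(Rational(-1, 2), 0) = 0)
Function('H')(d, S) = Rational(-7, 3) (Function('H')(d, S) = Add(-1, Mul(Rational(1, 3), -4)) = Add(-1, Rational(-4, 3)) = Rational(-7, 3))
Function('r')(y, t) = Rational(1296, 2401) (Function('r')(y, t) = Pow(Add(Mul(0, Pow(5, -1)), Mul(2, Pow(Rational(-7, 3), -1))), 4) = Pow(Add(Mul(0, Rational(1, 5)), Mul(2, Rational(-3, 7))), 4) = Pow(Add(0, Rational(-6, 7)), 4) = Pow(Rational(-6, 7), 4) = Rational(1296, 2401))
Mul(Function('r')(91, 65), Pow(-68826, -1)) = Mul(Rational(1296, 2401), Pow(-68826, -1)) = Mul(Rational(1296, 2401), Rational(-1, 68826)) = Rational(-216, 27541871)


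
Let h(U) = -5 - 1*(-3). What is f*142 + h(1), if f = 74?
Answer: 10506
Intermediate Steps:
h(U) = -2 (h(U) = -5 + 3 = -2)
f*142 + h(1) = 74*142 - 2 = 10508 - 2 = 10506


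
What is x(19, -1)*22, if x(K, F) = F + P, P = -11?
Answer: -264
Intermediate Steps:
x(K, F) = -11 + F (x(K, F) = F - 11 = -11 + F)
x(19, -1)*22 = (-11 - 1)*22 = -12*22 = -264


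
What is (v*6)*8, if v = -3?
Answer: -144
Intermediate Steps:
(v*6)*8 = -3*6*8 = -18*8 = -144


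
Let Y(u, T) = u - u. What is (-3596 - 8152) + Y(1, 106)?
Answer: -11748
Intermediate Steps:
Y(u, T) = 0
(-3596 - 8152) + Y(1, 106) = (-3596 - 8152) + 0 = -11748 + 0 = -11748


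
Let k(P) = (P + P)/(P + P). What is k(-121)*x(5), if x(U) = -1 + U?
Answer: 4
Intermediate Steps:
k(P) = 1 (k(P) = (2*P)/((2*P)) = (2*P)*(1/(2*P)) = 1)
k(-121)*x(5) = 1*(-1 + 5) = 1*4 = 4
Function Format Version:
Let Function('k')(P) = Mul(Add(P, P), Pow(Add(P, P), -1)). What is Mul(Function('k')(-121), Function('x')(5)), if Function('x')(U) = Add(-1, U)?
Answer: 4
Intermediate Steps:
Function('k')(P) = 1 (Function('k')(P) = Mul(Mul(2, P), Pow(Mul(2, P), -1)) = Mul(Mul(2, P), Mul(Rational(1, 2), Pow(P, -1))) = 1)
Mul(Function('k')(-121), Function('x')(5)) = Mul(1, Add(-1, 5)) = Mul(1, 4) = 4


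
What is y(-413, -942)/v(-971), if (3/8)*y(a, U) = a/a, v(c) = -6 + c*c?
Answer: 8/2828505 ≈ 2.8284e-6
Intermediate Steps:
v(c) = -6 + c²
y(a, U) = 8/3 (y(a, U) = 8*(a/a)/3 = (8/3)*1 = 8/3)
y(-413, -942)/v(-971) = 8/(3*(-6 + (-971)²)) = 8/(3*(-6 + 942841)) = (8/3)/942835 = (8/3)*(1/942835) = 8/2828505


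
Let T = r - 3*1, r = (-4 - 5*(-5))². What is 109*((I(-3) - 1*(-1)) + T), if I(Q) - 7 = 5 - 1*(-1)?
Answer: 49268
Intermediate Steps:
r = 441 (r = (-4 + 25)² = 21² = 441)
I(Q) = 13 (I(Q) = 7 + (5 - 1*(-1)) = 7 + (5 + 1) = 7 + 6 = 13)
T = 438 (T = 441 - 3*1 = 441 - 3 = 438)
109*((I(-3) - 1*(-1)) + T) = 109*((13 - 1*(-1)) + 438) = 109*((13 + 1) + 438) = 109*(14 + 438) = 109*452 = 49268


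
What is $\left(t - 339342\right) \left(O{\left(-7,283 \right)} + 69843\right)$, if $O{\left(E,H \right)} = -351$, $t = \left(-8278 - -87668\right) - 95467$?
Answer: $-24698777148$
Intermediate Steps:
$t = -16077$ ($t = \left(-8278 + 87668\right) - 95467 = 79390 - 95467 = -16077$)
$\left(t - 339342\right) \left(O{\left(-7,283 \right)} + 69843\right) = \left(-16077 - 339342\right) \left(-351 + 69843\right) = \left(-355419\right) 69492 = -24698777148$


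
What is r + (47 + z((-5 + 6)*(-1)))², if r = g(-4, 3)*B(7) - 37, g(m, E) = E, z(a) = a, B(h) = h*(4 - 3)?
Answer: 2100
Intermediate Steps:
B(h) = h (B(h) = h*1 = h)
r = -16 (r = 3*7 - 37 = 21 - 37 = -16)
r + (47 + z((-5 + 6)*(-1)))² = -16 + (47 + (-5 + 6)*(-1))² = -16 + (47 + 1*(-1))² = -16 + (47 - 1)² = -16 + 46² = -16 + 2116 = 2100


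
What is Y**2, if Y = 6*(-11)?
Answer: 4356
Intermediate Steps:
Y = -66
Y**2 = (-66)**2 = 4356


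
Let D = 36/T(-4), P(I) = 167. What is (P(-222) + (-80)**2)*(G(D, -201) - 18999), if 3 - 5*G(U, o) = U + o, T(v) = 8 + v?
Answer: -124510320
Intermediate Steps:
D = 9 (D = 36/(8 - 4) = 36/4 = 36*(1/4) = 9)
G(U, o) = 3/5 - U/5 - o/5 (G(U, o) = 3/5 - (U + o)/5 = 3/5 + (-U/5 - o/5) = 3/5 - U/5 - o/5)
(P(-222) + (-80)**2)*(G(D, -201) - 18999) = (167 + (-80)**2)*((3/5 - 1/5*9 - 1/5*(-201)) - 18999) = (167 + 6400)*((3/5 - 9/5 + 201/5) - 18999) = 6567*(39 - 18999) = 6567*(-18960) = -124510320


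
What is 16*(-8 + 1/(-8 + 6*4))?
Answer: -127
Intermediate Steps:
16*(-8 + 1/(-8 + 6*4)) = 16*(-8 + 1/(-8 + 24)) = 16*(-8 + 1/16) = 16*(-127/16) = -127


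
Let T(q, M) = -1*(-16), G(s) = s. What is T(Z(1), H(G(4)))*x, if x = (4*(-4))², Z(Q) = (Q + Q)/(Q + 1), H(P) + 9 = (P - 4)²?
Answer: 4096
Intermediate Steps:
H(P) = -9 + (-4 + P)² (H(P) = -9 + (P - 4)² = -9 + (-4 + P)²)
Z(Q) = 2*Q/(1 + Q) (Z(Q) = (2*Q)/(1 + Q) = 2*Q/(1 + Q))
T(q, M) = 16
x = 256 (x = (-16)² = 256)
T(Z(1), H(G(4)))*x = 16*256 = 4096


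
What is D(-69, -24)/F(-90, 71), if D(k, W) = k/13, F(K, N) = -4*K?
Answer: -23/1560 ≈ -0.014744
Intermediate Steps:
D(k, W) = k/13 (D(k, W) = k*(1/13) = k/13)
D(-69, -24)/F(-90, 71) = ((1/13)*(-69))/((-4*(-90))) = -69/13/360 = -69/13*1/360 = -23/1560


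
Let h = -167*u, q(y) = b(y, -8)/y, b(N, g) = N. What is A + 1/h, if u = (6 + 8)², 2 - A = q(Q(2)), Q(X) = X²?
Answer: 32731/32732 ≈ 0.99997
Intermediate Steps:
q(y) = 1 (q(y) = y/y = 1)
A = 1 (A = 2 - 1*1 = 2 - 1 = 1)
u = 196 (u = 14² = 196)
h = -32732 (h = -167*196 = -32732)
A + 1/h = 1 + 1/(-32732) = 1 - 1/32732 = 32731/32732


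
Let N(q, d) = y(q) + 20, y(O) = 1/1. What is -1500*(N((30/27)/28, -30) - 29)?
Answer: 12000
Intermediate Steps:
y(O) = 1
N(q, d) = 21 (N(q, d) = 1 + 20 = 21)
-1500*(N((30/27)/28, -30) - 29) = -1500*(21 - 29) = -1500*(-8) = 12000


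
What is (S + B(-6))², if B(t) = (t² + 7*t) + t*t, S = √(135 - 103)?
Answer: 932 + 240*√2 ≈ 1271.4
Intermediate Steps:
S = 4*√2 (S = √32 = 4*√2 ≈ 5.6569)
B(t) = 2*t² + 7*t (B(t) = (t² + 7*t) + t² = 2*t² + 7*t)
(S + B(-6))² = (4*√2 - 6*(7 + 2*(-6)))² = (4*√2 - 6*(7 - 12))² = (4*√2 - 6*(-5))² = (4*√2 + 30)² = (30 + 4*√2)²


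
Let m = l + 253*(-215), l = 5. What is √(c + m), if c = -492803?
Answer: I*√547193 ≈ 739.72*I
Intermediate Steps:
m = -54390 (m = 5 + 253*(-215) = 5 - 54395 = -54390)
√(c + m) = √(-492803 - 54390) = √(-547193) = I*√547193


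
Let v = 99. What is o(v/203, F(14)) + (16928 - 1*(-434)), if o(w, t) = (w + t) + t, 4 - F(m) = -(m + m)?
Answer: 3537577/203 ≈ 17427.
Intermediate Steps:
F(m) = 4 + 2*m (F(m) = 4 - (-1)*(m + m) = 4 - (-1)*2*m = 4 - (-2)*m = 4 + 2*m)
o(w, t) = w + 2*t (o(w, t) = (t + w) + t = w + 2*t)
o(v/203, F(14)) + (16928 - 1*(-434)) = (99/203 + 2*(4 + 2*14)) + (16928 - 1*(-434)) = (99*(1/203) + 2*(4 + 28)) + (16928 + 434) = (99/203 + 2*32) + 17362 = (99/203 + 64) + 17362 = 13091/203 + 17362 = 3537577/203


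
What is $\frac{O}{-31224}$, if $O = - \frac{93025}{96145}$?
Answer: $\frac{18605}{600406296} \approx 3.0987 \cdot 10^{-5}$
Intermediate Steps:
$O = - \frac{18605}{19229}$ ($O = \left(-93025\right) \frac{1}{96145} = - \frac{18605}{19229} \approx -0.96755$)
$\frac{O}{-31224} = - \frac{18605}{19229 \left(-31224\right)} = \left(- \frac{18605}{19229}\right) \left(- \frac{1}{31224}\right) = \frac{18605}{600406296}$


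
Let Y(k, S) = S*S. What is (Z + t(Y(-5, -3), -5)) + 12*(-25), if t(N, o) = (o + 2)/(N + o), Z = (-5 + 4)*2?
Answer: -1211/4 ≈ -302.75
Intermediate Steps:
Y(k, S) = S²
Z = -2 (Z = -1*2 = -2)
t(N, o) = (2 + o)/(N + o)
(Z + t(Y(-5, -3), -5)) + 12*(-25) = (-2 + (2 - 5)/((-3)² - 5)) + 12*(-25) = (-2 - 3/(9 - 5)) - 300 = (-2 - 3/4) - 300 = (-2 + (¼)*(-3)) - 300 = (-2 - ¾) - 300 = -11/4 - 300 = -1211/4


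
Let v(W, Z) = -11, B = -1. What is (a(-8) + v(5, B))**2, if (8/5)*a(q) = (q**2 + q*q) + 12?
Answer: 23409/4 ≈ 5852.3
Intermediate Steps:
a(q) = 15/2 + 5*q**2/4 (a(q) = 5*((q**2 + q*q) + 12)/8 = 5*((q**2 + q**2) + 12)/8 = 5*(2*q**2 + 12)/8 = 5*(12 + 2*q**2)/8 = 15/2 + 5*q**2/4)
(a(-8) + v(5, B))**2 = ((15/2 + (5/4)*(-8)**2) - 11)**2 = ((15/2 + (5/4)*64) - 11)**2 = ((15/2 + 80) - 11)**2 = (175/2 - 11)**2 = (153/2)**2 = 23409/4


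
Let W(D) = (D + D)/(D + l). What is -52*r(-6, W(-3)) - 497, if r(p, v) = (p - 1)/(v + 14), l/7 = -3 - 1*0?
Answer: -26873/57 ≈ -471.46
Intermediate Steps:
l = -21 (l = 7*(-3 - 1*0) = 7*(-3 + 0) = 7*(-3) = -21)
W(D) = 2*D/(-21 + D) (W(D) = (D + D)/(D - 21) = (2*D)/(-21 + D) = 2*D/(-21 + D))
r(p, v) = (-1 + p)/(14 + v)
-52*r(-6, W(-3)) - 497 = -52*(-1 - 6)/(14 + 2*(-3)/(-21 - 3)) - 497 = -52*(-7)/(14 + 2*(-3)/(-24)) - 497 = -52*(-7)/(14 + 2*(-3)*(-1/24)) - 497 = -52*(-7)/(14 + ¼) - 497 = -52*(-7)/57/4 - 497 = -208*(-7)/57 - 497 = -52*(-28/57) - 497 = 1456/57 - 497 = -26873/57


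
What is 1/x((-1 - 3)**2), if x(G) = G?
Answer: 1/16 ≈ 0.062500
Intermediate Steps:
1/x((-1 - 3)**2) = 1/((-1 - 3)**2) = 1/((-4)**2) = 1/16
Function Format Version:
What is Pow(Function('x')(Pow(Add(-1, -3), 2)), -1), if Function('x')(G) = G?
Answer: Rational(1, 16) ≈ 0.062500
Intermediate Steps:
Pow(Function('x')(Pow(Add(-1, -3), 2)), -1) = Pow(Pow(Add(-1, -3), 2), -1) = Pow(Pow(-4, 2), -1) = Pow(16, -1) = Rational(1, 16)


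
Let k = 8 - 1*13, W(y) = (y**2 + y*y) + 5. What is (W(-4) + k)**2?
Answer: 1024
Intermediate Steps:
W(y) = 5 + 2*y**2 (W(y) = (y**2 + y**2) + 5 = 2*y**2 + 5 = 5 + 2*y**2)
k = -5 (k = 8 - 13 = -5)
(W(-4) + k)**2 = ((5 + 2*(-4)**2) - 5)**2 = ((5 + 2*16) - 5)**2 = ((5 + 32) - 5)**2 = (37 - 5)**2 = 32**2 = 1024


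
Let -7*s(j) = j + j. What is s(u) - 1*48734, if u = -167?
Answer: -340804/7 ≈ -48686.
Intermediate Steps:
s(j) = -2*j/7 (s(j) = -(j + j)/7 = -2*j/7)
s(u) - 1*48734 = -2/7*(-167) - 1*48734 = 334/7 - 48734 = -340804/7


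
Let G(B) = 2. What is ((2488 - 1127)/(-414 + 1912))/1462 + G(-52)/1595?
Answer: 6550947/3493171220 ≈ 0.0018754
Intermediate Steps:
((2488 - 1127)/(-414 + 1912))/1462 + G(-52)/1595 = ((2488 - 1127)/(-414 + 1912))/1462 + 2/1595 = (1361/1498)*(1/1462) + 2*(1/1595) = (1361*(1/1498))*(1/1462) + 2/1595 = (1361/1498)*(1/1462) + 2/1595 = 1361/2190076 + 2/1595 = 6550947/3493171220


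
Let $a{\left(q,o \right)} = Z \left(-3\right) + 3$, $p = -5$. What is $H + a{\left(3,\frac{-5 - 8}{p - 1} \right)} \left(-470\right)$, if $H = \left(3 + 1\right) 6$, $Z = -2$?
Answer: $-4206$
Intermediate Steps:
$a{\left(q,o \right)} = 9$ ($a{\left(q,o \right)} = \left(-2\right) \left(-3\right) + 3 = 6 + 3 = 9$)
$H = 24$ ($H = 4 \cdot 6 = 24$)
$H + a{\left(3,\frac{-5 - 8}{p - 1} \right)} \left(-470\right) = 24 + 9 \left(-470\right) = 24 - 4230 = -4206$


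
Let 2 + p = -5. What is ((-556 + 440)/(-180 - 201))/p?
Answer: -116/2667 ≈ -0.043495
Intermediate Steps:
p = -7 (p = -2 - 5 = -7)
((-556 + 440)/(-180 - 201))/p = ((-556 + 440)/(-180 - 201))/(-7) = -116/(-381)*(-⅐) = -116*(-1/381)*(-⅐) = (116/381)*(-⅐) = -116/2667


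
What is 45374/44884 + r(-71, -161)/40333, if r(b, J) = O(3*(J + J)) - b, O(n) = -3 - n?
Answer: 19147751/18472514 ≈ 1.0366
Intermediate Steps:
r(b, J) = -3 - b - 6*J (r(b, J) = (-3 - 3*(J + J)) - b = (-3 - 3*2*J) - b = (-3 - 6*J) - b = -3 - b - 6*J)
45374/44884 + r(-71, -161)/40333 = 45374/44884 + (-3 - 1*(-71) - 6*(-161))/40333 = 45374*(1/44884) + (-3 + 71 + 966)*(1/40333) = 463/458 + 1034*(1/40333) = 463/458 + 1034/40333 = 19147751/18472514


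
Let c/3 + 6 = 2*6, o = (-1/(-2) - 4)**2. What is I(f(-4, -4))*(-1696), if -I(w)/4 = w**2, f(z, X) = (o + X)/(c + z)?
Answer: 115434/49 ≈ 2355.8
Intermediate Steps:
o = 49/4 (o = (-1*(-1/2) - 4)**2 = (1/2 - 4)**2 = (-7/2)**2 = 49/4 ≈ 12.250)
c = 18 (c = -18 + 3*(2*6) = -18 + 3*12 = -18 + 36 = 18)
f(z, X) = (49/4 + X)/(18 + z)
I(w) = -4*w**2
I(f(-4, -4))*(-1696) = -4*(49/4 - 4)**2/(18 - 4)**2*(-1696) = -4*((33/4)/14)**2*(-1696) = -4*((1/14)*(33/4))**2*(-1696) = -4*(33/56)**2*(-1696) = -4*1089/3136*(-1696) = -1089/784*(-1696) = 115434/49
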